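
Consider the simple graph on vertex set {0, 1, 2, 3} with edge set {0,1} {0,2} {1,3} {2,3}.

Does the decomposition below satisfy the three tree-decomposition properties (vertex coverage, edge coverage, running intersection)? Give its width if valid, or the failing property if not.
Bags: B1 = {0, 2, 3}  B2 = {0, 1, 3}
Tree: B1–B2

Yes; width 2.

Checking the three conditions: (i) the bags cover all of {0, 1, 2, 3}; (ii) for each edge, some bag contains both endpoints; (iii) the bags containing any fixed vertex form a subtree. All hold, so the decomposition is valid with width 3 − 1 = 2.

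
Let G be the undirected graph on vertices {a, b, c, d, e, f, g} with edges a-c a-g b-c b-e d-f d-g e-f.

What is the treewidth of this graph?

2

A width-2 tree decomposition is:
Bags: B1 = {d, e, f}  B2 = {d, e, g}  B3 = {a, e, g}  B4 = {a, c, e}  B5 = {b, c, e}
Tree: B1–B2, B2–B3, B3–B4, B4–B5
Every bag has size at most 3, so the width is 3 − 1 = 2 and tw(G) ≤ 2. Since e–f–d–g–a–c–b–e is a cycle in G, G is not acyclic. Forests are exactly the graphs of treewidth ≤ 1, so tw(G) ≥ 2. Combining the bounds, tw(G) = 2.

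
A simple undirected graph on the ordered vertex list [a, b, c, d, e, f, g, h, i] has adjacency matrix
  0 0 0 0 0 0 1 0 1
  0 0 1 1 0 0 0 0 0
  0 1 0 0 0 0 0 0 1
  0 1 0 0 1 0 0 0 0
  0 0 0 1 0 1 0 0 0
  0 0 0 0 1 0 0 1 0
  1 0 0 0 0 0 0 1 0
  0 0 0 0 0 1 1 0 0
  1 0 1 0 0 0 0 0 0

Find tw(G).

A width-2 tree decomposition is:
Bags: B1 = {e, f, h}  B2 = {e, g, h}  B3 = {a, e, g}  B4 = {a, e, i}  B5 = {c, e, i}  B6 = {b, c, e}  B7 = {b, d, e}
Tree: B1–B2, B2–B3, B3–B4, B4–B5, B5–B6, B6–B7
The largest bag has 3 vertices, giving width 2; this decomposition certifies tw(G) ≤ 2. Since e–f–h–g–a–i–c–b–d–e is a cycle in G, G is not acyclic. Forests are exactly the graphs of treewidth ≤ 1, so tw(G) ≥ 2. The upper and lower bounds meet at 2, so that is the treewidth.

2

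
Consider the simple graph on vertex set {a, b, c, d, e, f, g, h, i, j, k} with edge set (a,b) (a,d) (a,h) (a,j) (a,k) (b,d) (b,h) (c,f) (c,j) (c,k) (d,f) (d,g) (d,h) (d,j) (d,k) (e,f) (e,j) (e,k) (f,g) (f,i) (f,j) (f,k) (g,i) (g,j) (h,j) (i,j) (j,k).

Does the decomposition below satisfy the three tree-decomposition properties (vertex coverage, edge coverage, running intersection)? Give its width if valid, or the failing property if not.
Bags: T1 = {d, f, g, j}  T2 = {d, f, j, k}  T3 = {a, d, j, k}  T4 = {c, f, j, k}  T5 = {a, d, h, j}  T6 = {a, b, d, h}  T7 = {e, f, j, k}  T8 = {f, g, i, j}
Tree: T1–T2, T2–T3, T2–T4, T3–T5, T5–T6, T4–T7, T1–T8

Checking the three conditions: (i) the bags cover all of {a, b, c, d, e, f, g, h, i, j, k}; (ii) for each edge, some bag contains both endpoints; (iii) the bags containing any fixed vertex form a subtree. All hold, so the decomposition is valid with width 4 − 1 = 3.

Yes; width 3.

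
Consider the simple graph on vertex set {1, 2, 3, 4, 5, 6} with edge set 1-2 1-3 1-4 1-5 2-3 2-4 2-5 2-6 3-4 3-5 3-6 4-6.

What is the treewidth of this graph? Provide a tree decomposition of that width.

Treewidth 3.
Bags: B1 = {1, 2, 3, 4}  B2 = {2, 3, 4, 6}  B3 = {1, 2, 3, 5}
Tree: B1–B2, B1–B3

Every bag has size at most 4, so the width is 4 − 1 = 3 and tw(G) ≤ 3. On the other hand G contains the 4-clique {1, 2, 3, 4}. A clique must lie in a single bag of any decomposition, so no decomposition can have width below 3. Combining the bounds, tw(G) = 3.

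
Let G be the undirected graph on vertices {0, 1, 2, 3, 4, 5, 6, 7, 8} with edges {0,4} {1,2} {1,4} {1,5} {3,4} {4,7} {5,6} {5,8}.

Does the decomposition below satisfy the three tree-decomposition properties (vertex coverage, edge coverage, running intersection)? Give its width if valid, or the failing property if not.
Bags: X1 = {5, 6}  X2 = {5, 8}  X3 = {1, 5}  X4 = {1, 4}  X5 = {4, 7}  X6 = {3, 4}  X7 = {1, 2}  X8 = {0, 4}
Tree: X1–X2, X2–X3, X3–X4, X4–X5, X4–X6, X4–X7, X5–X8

Yes; width 1.

Checking the three conditions: (i) the bags cover all of {0, 1, 2, 3, 4, 5, 6, 7, 8}; (ii) for each edge, some bag contains both endpoints; (iii) the bags containing any fixed vertex form a subtree. All hold, so the decomposition is valid with width 2 − 1 = 1.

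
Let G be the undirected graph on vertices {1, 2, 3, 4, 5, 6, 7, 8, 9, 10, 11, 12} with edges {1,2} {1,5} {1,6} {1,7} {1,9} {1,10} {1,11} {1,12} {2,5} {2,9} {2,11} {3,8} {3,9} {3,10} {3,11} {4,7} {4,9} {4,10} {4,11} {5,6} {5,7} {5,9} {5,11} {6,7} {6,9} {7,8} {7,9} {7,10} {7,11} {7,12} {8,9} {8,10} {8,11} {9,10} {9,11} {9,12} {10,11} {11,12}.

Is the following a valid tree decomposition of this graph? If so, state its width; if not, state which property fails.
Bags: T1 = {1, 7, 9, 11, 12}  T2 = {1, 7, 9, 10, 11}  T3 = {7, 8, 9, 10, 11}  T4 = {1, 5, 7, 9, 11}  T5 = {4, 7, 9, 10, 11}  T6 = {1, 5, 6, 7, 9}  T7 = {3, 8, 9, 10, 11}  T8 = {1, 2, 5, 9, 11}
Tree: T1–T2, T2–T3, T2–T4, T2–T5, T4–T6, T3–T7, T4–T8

Every vertex of G appears in some bag (union = {1, 2, 3, 4, 5, 6, 7, 8, 9, 10, 11, 12}); every edge is covered by a bag; and for each vertex v the set of bags containing v is connected in the bag tree. The decomposition is therefore valid. The largest bag has 5 vertices, so the width is 4.

Yes; width 4.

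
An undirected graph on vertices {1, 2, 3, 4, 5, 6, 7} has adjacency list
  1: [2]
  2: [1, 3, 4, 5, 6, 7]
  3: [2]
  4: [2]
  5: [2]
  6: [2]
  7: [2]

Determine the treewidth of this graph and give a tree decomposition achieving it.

Treewidth 1.
One optimal decomposition is:
Bags: B1 = {2, 7}  B2 = {2, 6}  B3 = {2, 3}  B4 = {1, 2}  B5 = {2, 4}  B6 = {2, 5}
Tree: B1–B2, B1–B3, B3–B4, B3–B5, B3–B6

The largest bag has 2 vertices, giving width 1; this decomposition certifies tw(G) ≤ 1. G has an edge, so its treewidth is at least 1. Therefore the treewidth is 1.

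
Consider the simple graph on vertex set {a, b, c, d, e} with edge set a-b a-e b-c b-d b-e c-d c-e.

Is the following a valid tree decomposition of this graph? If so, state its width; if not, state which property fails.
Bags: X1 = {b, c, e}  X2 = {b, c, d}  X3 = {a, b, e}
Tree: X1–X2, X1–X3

Checking the three conditions: (i) the bags cover all of {a, b, c, d, e}; (ii) for each edge, some bag contains both endpoints; (iii) the bags containing any fixed vertex form a subtree. All hold, so the decomposition is valid with width 3 − 1 = 2.

Yes; width 2.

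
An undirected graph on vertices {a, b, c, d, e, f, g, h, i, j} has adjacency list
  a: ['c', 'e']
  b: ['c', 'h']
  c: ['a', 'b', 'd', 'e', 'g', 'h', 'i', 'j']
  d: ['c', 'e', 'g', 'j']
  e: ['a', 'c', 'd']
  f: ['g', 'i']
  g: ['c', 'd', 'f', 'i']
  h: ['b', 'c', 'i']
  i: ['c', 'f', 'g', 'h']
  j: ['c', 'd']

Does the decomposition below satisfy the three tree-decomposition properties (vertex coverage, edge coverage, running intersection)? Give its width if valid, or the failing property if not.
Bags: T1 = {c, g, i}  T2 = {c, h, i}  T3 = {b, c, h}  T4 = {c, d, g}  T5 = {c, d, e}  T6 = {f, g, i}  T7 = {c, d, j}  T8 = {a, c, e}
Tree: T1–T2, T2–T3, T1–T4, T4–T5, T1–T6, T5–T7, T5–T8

Every vertex of G appears in some bag (union = {a, b, c, d, e, f, g, h, i, j}); every edge is covered by a bag; and for each vertex v the set of bags containing v is connected in the bag tree. The decomposition is therefore valid. The largest bag has 3 vertices, so the width is 2.

Yes; width 2.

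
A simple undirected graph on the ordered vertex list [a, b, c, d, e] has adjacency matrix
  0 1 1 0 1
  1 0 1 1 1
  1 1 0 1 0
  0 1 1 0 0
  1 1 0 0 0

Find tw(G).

A width-2 tree decomposition is:
Bags: B1 = {a, b, c}  B2 = {b, c, d}  B3 = {a, b, e}
Tree: B1–B2, B1–B3
Every bag has size at most 3, so the width is 3 − 1 = 2 and tw(G) ≤ 2. Conversely, {a, b, e} is a clique of size 3, and the vertices of any clique must share a bag in every tree decomposition; so some bag has ≥ 3 vertices and tw(G) ≥ 2. Hence tw(G) = 2 exactly.

2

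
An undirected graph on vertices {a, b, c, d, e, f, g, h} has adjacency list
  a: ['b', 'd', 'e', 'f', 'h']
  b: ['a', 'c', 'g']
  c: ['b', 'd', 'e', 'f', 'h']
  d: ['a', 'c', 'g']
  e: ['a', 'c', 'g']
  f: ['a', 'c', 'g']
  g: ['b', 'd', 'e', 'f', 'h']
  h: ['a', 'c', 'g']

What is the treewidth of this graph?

A width-3 tree decomposition is:
Bags: B1 = {a, c, e, g}  B2 = {a, b, c, g}  B3 = {a, c, d, g}  B4 = {a, c, f, g}  B5 = {a, c, g, h}
Tree: B1–B2, B2–B3, B3–B4, B4–B5
The largest bag has 4 vertices, giving width 3; this decomposition certifies tw(G) ≤ 3. For the lower bound: the 4 vertex sets {e,g}, {a,b}, {c}, {d} are disjoint, each induces a connected subgraph, and every pair is joined by at least one edge of G. Contracting each set to a single vertex therefore yields K_{4} as a minor, and since treewidth is minor-monotone, tw(G) ≥ tw(K_{4}) = 3. Hence tw(G) = 3 exactly.

3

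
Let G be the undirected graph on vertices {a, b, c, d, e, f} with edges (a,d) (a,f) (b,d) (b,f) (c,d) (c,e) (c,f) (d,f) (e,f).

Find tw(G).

A width-2 tree decomposition is:
Bags: B1 = {c, d, f}  B2 = {c, e, f}  B3 = {a, d, f}  B4 = {b, d, f}
Tree: B1–B2, B1–B3, B1–B4
The largest bag has 3 vertices, giving width 2; this decomposition certifies tw(G) ≤ 2. On the other hand G contains the 3-clique {c, d, f}. A clique must lie in a single bag of any decomposition, so no decomposition can have width below 2. Combining the bounds, tw(G) = 2.

2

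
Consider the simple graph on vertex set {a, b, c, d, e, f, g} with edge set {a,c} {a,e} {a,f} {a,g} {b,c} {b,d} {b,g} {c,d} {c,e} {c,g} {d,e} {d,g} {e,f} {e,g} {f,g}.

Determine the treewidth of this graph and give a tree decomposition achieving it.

Treewidth 3.
Bags: B1 = {a, e, f, g}  B2 = {a, c, e, g}  B3 = {c, d, e, g}  B4 = {b, c, d, g}
Tree: B1–B2, B2–B3, B3–B4

Every bag has size at most 4, so the width is 4 − 1 = 3 and tw(G) ≤ 3. Conversely, {c, d, e, g} is a clique of size 4, and the vertices of any clique must share a bag in every tree decomposition; so some bag has ≥ 4 vertices and tw(G) ≥ 3. Therefore the treewidth is 3.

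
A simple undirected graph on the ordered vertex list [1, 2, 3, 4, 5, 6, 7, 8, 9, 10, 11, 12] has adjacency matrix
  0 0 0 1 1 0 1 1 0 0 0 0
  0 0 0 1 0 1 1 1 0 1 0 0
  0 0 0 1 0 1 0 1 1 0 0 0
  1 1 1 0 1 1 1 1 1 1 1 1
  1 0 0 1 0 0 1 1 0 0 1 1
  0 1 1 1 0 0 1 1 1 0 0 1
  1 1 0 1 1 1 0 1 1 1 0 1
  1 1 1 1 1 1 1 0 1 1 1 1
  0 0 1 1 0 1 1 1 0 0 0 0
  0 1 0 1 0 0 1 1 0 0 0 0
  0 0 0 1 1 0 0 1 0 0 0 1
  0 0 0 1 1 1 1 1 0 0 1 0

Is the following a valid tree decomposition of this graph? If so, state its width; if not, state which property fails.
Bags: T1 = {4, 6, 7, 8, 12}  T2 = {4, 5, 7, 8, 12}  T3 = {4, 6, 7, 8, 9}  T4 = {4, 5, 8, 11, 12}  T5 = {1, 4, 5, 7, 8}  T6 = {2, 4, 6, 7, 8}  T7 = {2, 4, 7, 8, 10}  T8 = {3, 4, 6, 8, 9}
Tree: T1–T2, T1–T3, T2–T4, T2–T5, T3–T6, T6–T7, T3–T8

Yes; width 4.

Every vertex of G appears in some bag (union = {1, 2, 3, 4, 5, 6, 7, 8, 9, 10, 11, 12}); every edge is covered by a bag; and for each vertex v the set of bags containing v is connected in the bag tree. The decomposition is therefore valid. The largest bag has 5 vertices, so the width is 4.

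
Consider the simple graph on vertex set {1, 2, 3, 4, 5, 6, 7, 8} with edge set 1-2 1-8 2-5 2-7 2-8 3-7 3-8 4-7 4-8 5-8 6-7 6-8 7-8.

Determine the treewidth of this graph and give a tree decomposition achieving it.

Treewidth 2.
One optimal decomposition is:
Bags: B1 = {3, 7, 8}  B2 = {4, 7, 8}  B3 = {6, 7, 8}  B4 = {2, 7, 8}  B5 = {1, 2, 8}  B6 = {2, 5, 8}
Tree: B1–B2, B2–B3, B1–B4, B4–B5, B5–B6

Each bag holds 3 vertices, so the decomposition has width 2, which upper-bounds the treewidth. Conversely, {1, 2, 8} is a clique of size 3, and the vertices of any clique must share a bag in every tree decomposition; so some bag has ≥ 3 vertices and tw(G) ≥ 2. Hence tw(G) = 2 exactly.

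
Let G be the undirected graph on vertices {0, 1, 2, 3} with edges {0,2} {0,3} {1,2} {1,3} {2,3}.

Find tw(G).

2

A width-2 tree decomposition is:
Bags: B1 = {1, 2, 3}  B2 = {0, 2, 3}
Tree: B1–B2
Each bag holds 3 vertices, so the decomposition has width 2, which upper-bounds the treewidth. On the other hand G contains the 3-clique {0, 2, 3}. A clique must lie in a single bag of any decomposition, so no decomposition can have width below 2. Therefore the treewidth is 2.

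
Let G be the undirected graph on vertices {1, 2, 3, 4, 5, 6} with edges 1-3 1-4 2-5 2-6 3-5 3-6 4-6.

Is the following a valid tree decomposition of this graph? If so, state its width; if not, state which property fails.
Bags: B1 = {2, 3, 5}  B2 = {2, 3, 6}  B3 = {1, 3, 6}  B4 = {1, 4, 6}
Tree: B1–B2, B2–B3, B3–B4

Checking the three conditions: (i) the bags cover all of {1, 2, 3, 4, 5, 6}; (ii) for each edge, some bag contains both endpoints; (iii) the bags containing any fixed vertex form a subtree. All hold, so the decomposition is valid with width 3 − 1 = 2.

Yes; width 2.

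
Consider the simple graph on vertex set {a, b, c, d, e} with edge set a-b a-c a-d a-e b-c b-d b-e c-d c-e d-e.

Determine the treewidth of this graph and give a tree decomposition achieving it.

A single bag containing all 5 vertices is trivially a valid decomposition of width 4. For the lower bound, the 5 vertices {a, b, c, d, e} are pairwise adjacent, and any tree decomposition puts a clique entirely inside one bag — forcing width ≥ 4. Therefore the treewidth is 4.

Treewidth 4.
One optimal decomposition is:
Bags: B1 = {a, b, c, d, e}
Tree: (single bag)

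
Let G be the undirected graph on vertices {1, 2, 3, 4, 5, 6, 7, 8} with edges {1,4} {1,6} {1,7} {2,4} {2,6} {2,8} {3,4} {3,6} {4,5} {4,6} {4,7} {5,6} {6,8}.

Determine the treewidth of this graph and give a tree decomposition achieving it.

Treewidth 2.
One optimal decomposition is:
Bags: B1 = {1, 4, 6}  B2 = {2, 4, 6}  B3 = {2, 6, 8}  B4 = {1, 4, 7}  B5 = {4, 5, 6}  B6 = {3, 4, 6}
Tree: B1–B2, B2–B3, B1–B4, B1–B5, B1–B6

Each bag holds 3 vertices, so the decomposition has width 2, which upper-bounds the treewidth. On the other hand G contains the 3-clique {2, 6, 8}. A clique must lie in a single bag of any decomposition, so no decomposition can have width below 2. The upper and lower bounds meet at 2, so that is the treewidth.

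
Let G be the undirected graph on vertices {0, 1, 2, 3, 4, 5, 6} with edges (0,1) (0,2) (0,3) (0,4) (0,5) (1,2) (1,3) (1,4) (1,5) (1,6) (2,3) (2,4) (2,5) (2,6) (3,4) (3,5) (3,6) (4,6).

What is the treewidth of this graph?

A width-4 tree decomposition is:
Bags: B1 = {0, 1, 2, 3, 4}  B2 = {0, 1, 2, 3, 5}  B3 = {1, 2, 3, 4, 6}
Tree: B1–B2, B1–B3
Every bag has size at most 5, so the width is 5 − 1 = 4 and tw(G) ≤ 4. Conversely, {0, 1, 2, 3, 4} is a clique of size 5, and the vertices of any clique must share a bag in every tree decomposition; so some bag has ≥ 5 vertices and tw(G) ≥ 4. Therefore the treewidth is 4.

4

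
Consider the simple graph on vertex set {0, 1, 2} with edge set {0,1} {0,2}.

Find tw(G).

A width-1 tree decomposition is:
Bags: B1 = {0, 2}  B2 = {0, 1}
Tree: B1–B2
The largest bag has 2 vertices, giving width 1; this decomposition certifies tw(G) ≤ 1. Since G has at least one edge (e.g. 0–2), it is not an edgeless graph, so tw(G) ≥ 1. Combining the bounds, tw(G) = 1.

1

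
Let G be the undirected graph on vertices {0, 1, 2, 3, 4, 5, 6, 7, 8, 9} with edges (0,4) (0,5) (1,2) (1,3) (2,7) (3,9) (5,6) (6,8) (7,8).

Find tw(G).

1

A width-1 tree decomposition is:
Bags: B1 = {3, 9}  B2 = {1, 3}  B3 = {1, 2}  B4 = {2, 7}  B5 = {7, 8}  B6 = {6, 8}  B7 = {5, 6}  B8 = {0, 5}  B9 = {0, 4}
Tree: B1–B2, B2–B3, B3–B4, B4–B5, B5–B6, B6–B7, B7–B8, B8–B9
Every bag has size at most 2, so the width is 2 − 1 = 1 and tw(G) ≤ 1. Since G has at least one edge (e.g. 9–3), it is not an edgeless graph, so tw(G) ≥ 1. Hence tw(G) = 1 exactly.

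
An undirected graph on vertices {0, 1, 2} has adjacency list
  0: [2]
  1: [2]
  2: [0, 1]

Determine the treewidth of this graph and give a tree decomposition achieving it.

Treewidth 1.
One such decomposition:
Bags: B1 = {0, 2}  B2 = {1, 2}
Tree: B1–B2

The largest bag has 2 vertices, giving width 1; this decomposition certifies tw(G) ≤ 1. G has an edge, so its treewidth is at least 1. Therefore the treewidth is 1.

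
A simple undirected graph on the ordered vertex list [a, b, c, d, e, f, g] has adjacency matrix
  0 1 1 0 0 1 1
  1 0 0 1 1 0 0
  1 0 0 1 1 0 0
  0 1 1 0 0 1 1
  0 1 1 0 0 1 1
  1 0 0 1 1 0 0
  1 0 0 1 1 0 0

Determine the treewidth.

A width-3 tree decomposition is:
Bags: B1 = {a, d, e, f}  B2 = {a, b, d, e}  B3 = {a, d, e, g}  B4 = {a, c, d, e}
Tree: B1–B2, B2–B3, B3–B4
Each bag holds 4 vertices, so the decomposition has width 3, which upper-bounds the treewidth. For the lower bound: the 4 vertex sets {d,f}, {b,e}, {a}, {g} are disjoint, each induces a connected subgraph, and every pair is joined by at least one edge of G. Contracting each set to a single vertex therefore yields K_{4} as a minor, and since treewidth is minor-monotone, tw(G) ≥ tw(K_{4}) = 3. Hence tw(G) = 3 exactly.

3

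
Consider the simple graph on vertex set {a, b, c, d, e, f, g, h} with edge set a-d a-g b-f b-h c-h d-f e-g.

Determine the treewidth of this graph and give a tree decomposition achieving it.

Each bag holds 2 vertices, so the decomposition has width 1, which upper-bounds the treewidth. Any graph with an edge has treewidth ≥ 1, and G has the edge c–h. Therefore the treewidth is 1.

Treewidth 1.
One such decomposition:
Bags: B1 = {c, h}  B2 = {b, h}  B3 = {b, f}  B4 = {d, f}  B5 = {a, d}  B6 = {a, g}  B7 = {e, g}
Tree: B1–B2, B2–B3, B3–B4, B4–B5, B5–B6, B6–B7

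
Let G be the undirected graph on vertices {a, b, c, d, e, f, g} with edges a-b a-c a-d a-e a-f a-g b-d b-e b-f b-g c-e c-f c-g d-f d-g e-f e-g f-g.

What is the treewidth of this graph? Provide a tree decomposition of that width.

Treewidth 4.
One optimal decomposition is:
Bags: B1 = {a, b, e, f, g}  B2 = {a, b, d, f, g}  B3 = {a, c, e, f, g}
Tree: B1–B2, B1–B3

The largest bag has 5 vertices, giving width 4; this decomposition certifies tw(G) ≤ 4. On the other hand G contains the 5-clique {a, b, d, f, g}. A clique must lie in a single bag of any decomposition, so no decomposition can have width below 4. The upper and lower bounds meet at 4, so that is the treewidth.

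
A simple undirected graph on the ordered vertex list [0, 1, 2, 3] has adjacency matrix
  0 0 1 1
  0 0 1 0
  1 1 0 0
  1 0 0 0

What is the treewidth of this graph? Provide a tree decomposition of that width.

Each bag holds 2 vertices, so the decomposition has width 1, which upper-bounds the treewidth. G has an edge, so its treewidth is at least 1. Combining the bounds, tw(G) = 1.

Treewidth 1.
One optimal decomposition is:
Bags: B1 = {1, 2}  B2 = {0, 2}  B3 = {0, 3}
Tree: B1–B2, B2–B3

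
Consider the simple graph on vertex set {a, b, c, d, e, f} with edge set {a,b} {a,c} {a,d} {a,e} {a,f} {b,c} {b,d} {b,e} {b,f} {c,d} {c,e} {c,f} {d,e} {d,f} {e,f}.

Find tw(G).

5

A width-5 tree decomposition is:
Bags: B1 = {a, b, c, d, e, f}
Tree: (single bag)
A single bag containing all 6 vertices is trivially a valid decomposition of width 5. On the other hand G contains the 6-clique {a, b, c, d, e, f}. A clique must lie in a single bag of any decomposition, so no decomposition can have width below 5. Hence tw(G) = 5 exactly.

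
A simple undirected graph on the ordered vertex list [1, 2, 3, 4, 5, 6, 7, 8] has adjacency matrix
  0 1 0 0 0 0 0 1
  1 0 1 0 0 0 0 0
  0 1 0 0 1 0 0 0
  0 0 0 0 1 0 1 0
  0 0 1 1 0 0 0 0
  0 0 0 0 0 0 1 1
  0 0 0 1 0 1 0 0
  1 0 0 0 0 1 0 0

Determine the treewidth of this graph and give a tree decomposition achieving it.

Every bag has size at most 3, so the width is 3 − 1 = 2 and tw(G) ≤ 2. For the lower bound, G contains the cycle 4–7–6–8–1–2–3–5–4, so G is not a forest; only forests have treewidth ≤ 1, hence tw(G) ≥ 2. The upper and lower bounds meet at 2, so that is the treewidth.

Treewidth 2.
Bags: B1 = {4, 6, 7}  B2 = {4, 6, 8}  B3 = {1, 4, 8}  B4 = {1, 2, 4}  B5 = {2, 3, 4}  B6 = {3, 4, 5}
Tree: B1–B2, B2–B3, B3–B4, B4–B5, B5–B6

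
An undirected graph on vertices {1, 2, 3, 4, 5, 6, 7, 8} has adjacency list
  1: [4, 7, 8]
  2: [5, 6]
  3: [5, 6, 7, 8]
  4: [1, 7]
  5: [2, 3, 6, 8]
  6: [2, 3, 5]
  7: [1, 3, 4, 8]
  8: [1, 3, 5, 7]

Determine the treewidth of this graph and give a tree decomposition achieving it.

The largest bag has 3 vertices, giving width 2; this decomposition certifies tw(G) ≤ 2. For the lower bound, the 3 vertices {1, 7, 8} are pairwise adjacent, and any tree decomposition puts a clique entirely inside one bag — forcing width ≥ 2. The upper and lower bounds meet at 2, so that is the treewidth.

Treewidth 2.
One optimal decomposition is:
Bags: B1 = {3, 5, 8}  B2 = {3, 5, 6}  B3 = {3, 7, 8}  B4 = {1, 7, 8}  B5 = {1, 4, 7}  B6 = {2, 5, 6}
Tree: B1–B2, B1–B3, B3–B4, B4–B5, B2–B6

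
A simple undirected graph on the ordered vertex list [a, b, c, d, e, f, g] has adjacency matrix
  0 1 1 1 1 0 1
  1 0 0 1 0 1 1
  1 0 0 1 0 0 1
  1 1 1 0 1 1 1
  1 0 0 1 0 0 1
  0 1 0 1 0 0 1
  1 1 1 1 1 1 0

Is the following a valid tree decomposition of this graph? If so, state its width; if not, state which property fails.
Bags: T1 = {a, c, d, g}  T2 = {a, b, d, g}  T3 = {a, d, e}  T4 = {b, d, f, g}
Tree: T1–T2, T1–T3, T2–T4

No — edge (g,e) lies in no bag.

A tree decomposition must satisfy three properties: every vertex lies in some bag; for every edge, both endpoints lie together in some bag; and for every vertex, the bags containing it form a connected subtree. Here edge (g,e) lies in no bag, so the decomposition is invalid.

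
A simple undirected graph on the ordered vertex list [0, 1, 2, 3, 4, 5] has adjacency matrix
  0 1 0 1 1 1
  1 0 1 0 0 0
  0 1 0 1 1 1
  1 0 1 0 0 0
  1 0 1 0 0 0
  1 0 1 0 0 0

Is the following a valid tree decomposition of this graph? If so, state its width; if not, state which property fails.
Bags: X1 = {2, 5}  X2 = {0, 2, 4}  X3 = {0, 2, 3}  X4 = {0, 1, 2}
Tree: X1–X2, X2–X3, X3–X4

A tree decomposition must satisfy three properties: every vertex lies in some bag; for every edge, both endpoints lie together in some bag; and for every vertex, the bags containing it form a connected subtree. Here edge (0,5) lies in no bag, so the decomposition is invalid.

No — edge (0,5) lies in no bag.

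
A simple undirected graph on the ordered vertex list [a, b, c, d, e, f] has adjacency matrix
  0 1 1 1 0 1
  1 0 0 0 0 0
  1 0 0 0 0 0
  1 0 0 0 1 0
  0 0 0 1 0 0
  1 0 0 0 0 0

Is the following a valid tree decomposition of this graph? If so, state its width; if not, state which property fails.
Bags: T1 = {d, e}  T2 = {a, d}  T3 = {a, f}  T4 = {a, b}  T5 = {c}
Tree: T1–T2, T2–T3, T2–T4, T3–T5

No — edge (a,c) lies in no bag.

A tree decomposition must satisfy three properties: every vertex lies in some bag; for every edge, both endpoints lie together in some bag; and for every vertex, the bags containing it form a connected subtree. Here edge (a,c) lies in no bag, so the decomposition is invalid.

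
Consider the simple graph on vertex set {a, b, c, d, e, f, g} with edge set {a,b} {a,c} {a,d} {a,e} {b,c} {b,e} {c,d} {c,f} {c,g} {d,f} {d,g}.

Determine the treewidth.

2

A width-2 tree decomposition is:
Bags: B1 = {c, d, g}  B2 = {a, c, d}  B3 = {a, b, c}  B4 = {a, b, e}  B5 = {c, d, f}
Tree: B1–B2, B2–B3, B3–B4, B1–B5
Each bag holds 3 vertices, so the decomposition has width 2, which upper-bounds the treewidth. Conversely, {a, b, e} is a clique of size 3, and the vertices of any clique must share a bag in every tree decomposition; so some bag has ≥ 3 vertices and tw(G) ≥ 2. Therefore the treewidth is 2.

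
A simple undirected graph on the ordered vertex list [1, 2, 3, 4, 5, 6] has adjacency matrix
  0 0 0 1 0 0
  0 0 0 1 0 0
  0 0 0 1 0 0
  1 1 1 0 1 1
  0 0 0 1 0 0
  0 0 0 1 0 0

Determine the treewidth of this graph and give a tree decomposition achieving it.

Treewidth 1.
One optimal decomposition is:
Bags: B1 = {1, 4}  B2 = {3, 4}  B3 = {4, 5}  B4 = {2, 4}  B5 = {4, 6}
Tree: B1–B2, B1–B3, B2–B4, B1–B5

Each bag holds 2 vertices, so the decomposition has width 1, which upper-bounds the treewidth. G has an edge, so its treewidth is at least 1. Hence tw(G) = 1 exactly.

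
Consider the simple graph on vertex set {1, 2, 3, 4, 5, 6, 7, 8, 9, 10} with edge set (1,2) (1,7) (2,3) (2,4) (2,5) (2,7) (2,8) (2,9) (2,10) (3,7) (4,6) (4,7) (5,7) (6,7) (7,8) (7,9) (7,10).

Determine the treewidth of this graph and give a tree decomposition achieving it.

Treewidth 2.
One such decomposition:
Bags: B1 = {2, 4, 7}  B2 = {2, 7, 10}  B3 = {1, 2, 7}  B4 = {4, 6, 7}  B5 = {2, 7, 9}  B6 = {2, 7, 8}  B7 = {2, 3, 7}  B8 = {2, 5, 7}
Tree: B1–B2, B2–B3, B1–B4, B2–B5, B1–B6, B6–B7, B5–B8

Every bag has size at most 3, so the width is 3 − 1 = 2 and tw(G) ≤ 2. For the lower bound, the 3 vertices {1, 2, 7} are pairwise adjacent, and any tree decomposition puts a clique entirely inside one bag — forcing width ≥ 2. Hence tw(G) = 2 exactly.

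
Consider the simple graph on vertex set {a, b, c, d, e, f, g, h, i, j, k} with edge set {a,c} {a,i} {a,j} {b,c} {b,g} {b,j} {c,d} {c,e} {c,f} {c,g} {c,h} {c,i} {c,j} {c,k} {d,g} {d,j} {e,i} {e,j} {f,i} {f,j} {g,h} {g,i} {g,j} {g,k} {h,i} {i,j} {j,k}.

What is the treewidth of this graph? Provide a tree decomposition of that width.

Treewidth 3.
Bags: B1 = {c, g, i, j}  B2 = {c, d, g, j}  B3 = {a, c, i, j}  B4 = {b, c, g, j}  B5 = {c, g, h, i}  B6 = {c, e, i, j}  B7 = {c, f, i, j}  B8 = {c, g, j, k}
Tree: B1–B2, B1–B3, B1–B4, B1–B5, B1–B6, B1–B7, B2–B8

Every bag has size at most 4, so the width is 4 − 1 = 3 and tw(G) ≤ 3. On the other hand G contains the 4-clique {c, d, g, j}. A clique must lie in a single bag of any decomposition, so no decomposition can have width below 3. Combining the bounds, tw(G) = 3.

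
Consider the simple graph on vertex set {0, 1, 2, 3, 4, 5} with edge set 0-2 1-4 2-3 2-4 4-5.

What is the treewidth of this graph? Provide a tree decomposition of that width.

Treewidth 1.
One optimal decomposition is:
Bags: B1 = {4, 5}  B2 = {2, 4}  B3 = {1, 4}  B4 = {2, 3}  B5 = {0, 2}
Tree: B1–B2, B1–B3, B2–B4, B4–B5

The largest bag has 2 vertices, giving width 1; this decomposition certifies tw(G) ≤ 1. Any graph with an edge has treewidth ≥ 1, and G has the edge 5–4. Combining the bounds, tw(G) = 1.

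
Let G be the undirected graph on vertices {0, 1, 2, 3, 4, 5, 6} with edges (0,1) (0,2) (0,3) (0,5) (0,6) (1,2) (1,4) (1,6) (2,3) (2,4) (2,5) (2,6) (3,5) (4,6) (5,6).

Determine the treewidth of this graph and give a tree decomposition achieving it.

Treewidth 3.
One such decomposition:
Bags: B1 = {1, 2, 4, 6}  B2 = {0, 1, 2, 6}  B3 = {0, 2, 5, 6}  B4 = {0, 2, 3, 5}
Tree: B1–B2, B2–B3, B3–B4

Every bag has size at most 4, so the width is 4 − 1 = 3 and tw(G) ≤ 3. For the lower bound, the 4 vertices {0, 1, 2, 6} are pairwise adjacent, and any tree decomposition puts a clique entirely inside one bag — forcing width ≥ 3. Combining the bounds, tw(G) = 3.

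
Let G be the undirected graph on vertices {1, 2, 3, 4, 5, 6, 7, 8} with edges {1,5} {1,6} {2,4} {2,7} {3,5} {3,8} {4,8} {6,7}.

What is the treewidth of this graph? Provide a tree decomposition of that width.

Treewidth 2.
Bags: B1 = {1, 6, 7}  B2 = {1, 5, 7}  B3 = {3, 5, 7}  B4 = {3, 7, 8}  B5 = {4, 7, 8}  B6 = {2, 4, 7}
Tree: B1–B2, B2–B3, B3–B4, B4–B5, B5–B6

Each bag holds 3 vertices, so the decomposition has width 2, which upper-bounds the treewidth. The edges 7–6–1–5–3–8–4–2–7 form a cycle, so G is not a tree and its treewidth is at least 2. Therefore the treewidth is 2.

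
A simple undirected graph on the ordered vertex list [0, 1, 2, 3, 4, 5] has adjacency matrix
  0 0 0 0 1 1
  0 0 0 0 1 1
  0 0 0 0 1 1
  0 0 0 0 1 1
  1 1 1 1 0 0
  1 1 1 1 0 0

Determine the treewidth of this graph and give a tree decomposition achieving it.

Treewidth 2.
One such decomposition:
Bags: B1 = {3, 4, 5}  B2 = {0, 4, 5}  B3 = {2, 4, 5}  B4 = {1, 4, 5}
Tree: B1–B2, B2–B3, B3–B4

The largest bag has 3 vertices, giving width 2; this decomposition certifies tw(G) ≤ 2. The edges 5–3–4–0–5 form a cycle, so G is not a tree and its treewidth is at least 2. Combining the bounds, tw(G) = 2.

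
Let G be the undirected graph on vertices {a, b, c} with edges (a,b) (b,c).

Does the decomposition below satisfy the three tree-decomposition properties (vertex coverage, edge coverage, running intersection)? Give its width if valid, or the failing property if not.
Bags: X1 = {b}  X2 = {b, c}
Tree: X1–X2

A tree decomposition must satisfy three properties: every vertex lies in some bag; for every edge, both endpoints lie together in some bag; and for every vertex, the bags containing it form a connected subtree. Here vertex a appears in no bag, so the decomposition is invalid.

No — vertex a appears in no bag.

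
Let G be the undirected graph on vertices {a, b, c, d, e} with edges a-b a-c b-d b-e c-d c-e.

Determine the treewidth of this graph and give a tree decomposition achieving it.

Each bag holds 3 vertices, so the decomposition has width 2, which upper-bounds the treewidth. For the lower bound, G contains the cycle c–d–b–e–c, so G is not a forest; only forests have treewidth ≤ 1, hence tw(G) ≥ 2. Therefore the treewidth is 2.

Treewidth 2.
Bags: B1 = {b, c, d}  B2 = {b, c, e}  B3 = {a, b, c}
Tree: B1–B2, B2–B3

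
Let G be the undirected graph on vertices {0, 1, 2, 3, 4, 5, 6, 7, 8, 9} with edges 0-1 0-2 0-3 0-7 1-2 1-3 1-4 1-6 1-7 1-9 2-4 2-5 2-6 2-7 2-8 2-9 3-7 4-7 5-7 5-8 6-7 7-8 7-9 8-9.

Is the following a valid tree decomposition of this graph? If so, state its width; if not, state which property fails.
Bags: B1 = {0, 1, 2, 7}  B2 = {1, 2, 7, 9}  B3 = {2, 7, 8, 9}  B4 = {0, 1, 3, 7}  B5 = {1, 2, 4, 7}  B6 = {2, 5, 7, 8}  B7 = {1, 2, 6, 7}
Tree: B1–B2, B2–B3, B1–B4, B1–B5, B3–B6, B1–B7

Yes; width 3.

Checking the three conditions: (i) the bags cover all of {0, 1, 2, 3, 4, 5, 6, 7, 8, 9}; (ii) for each edge, some bag contains both endpoints; (iii) the bags containing any fixed vertex form a subtree. All hold, so the decomposition is valid with width 4 − 1 = 3.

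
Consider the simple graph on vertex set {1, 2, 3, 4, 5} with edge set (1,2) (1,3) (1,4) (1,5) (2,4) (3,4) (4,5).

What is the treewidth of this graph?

2

A width-2 tree decomposition is:
Bags: B1 = {1, 4, 5}  B2 = {1, 2, 4}  B3 = {1, 3, 4}
Tree: B1–B2, B1–B3
Every bag has size at most 3, so the width is 3 − 1 = 2 and tw(G) ≤ 2. For the lower bound, the 3 vertices {1, 2, 4} are pairwise adjacent, and any tree decomposition puts a clique entirely inside one bag — forcing width ≥ 2. Hence tw(G) = 2 exactly.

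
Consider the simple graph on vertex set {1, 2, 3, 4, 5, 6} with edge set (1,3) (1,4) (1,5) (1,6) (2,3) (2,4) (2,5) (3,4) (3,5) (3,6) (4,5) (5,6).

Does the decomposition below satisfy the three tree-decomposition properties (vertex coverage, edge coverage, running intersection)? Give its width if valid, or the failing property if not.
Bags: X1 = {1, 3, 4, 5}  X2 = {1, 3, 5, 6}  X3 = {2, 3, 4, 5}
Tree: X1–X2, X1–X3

Checking the three conditions: (i) the bags cover all of {1, 2, 3, 4, 5, 6}; (ii) for each edge, some bag contains both endpoints; (iii) the bags containing any fixed vertex form a subtree. All hold, so the decomposition is valid with width 4 − 1 = 3.

Yes; width 3.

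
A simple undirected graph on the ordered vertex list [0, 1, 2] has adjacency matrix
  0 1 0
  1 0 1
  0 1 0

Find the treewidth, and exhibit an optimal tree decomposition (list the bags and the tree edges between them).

Treewidth 1.
Bags: B1 = {0, 1}  B2 = {1, 2}
Tree: B1–B2

Every bag has size at most 2, so the width is 2 − 1 = 1 and tw(G) ≤ 1. Since G has at least one edge (e.g. 0–1), it is not an edgeless graph, so tw(G) ≥ 1. Combining the bounds, tw(G) = 1.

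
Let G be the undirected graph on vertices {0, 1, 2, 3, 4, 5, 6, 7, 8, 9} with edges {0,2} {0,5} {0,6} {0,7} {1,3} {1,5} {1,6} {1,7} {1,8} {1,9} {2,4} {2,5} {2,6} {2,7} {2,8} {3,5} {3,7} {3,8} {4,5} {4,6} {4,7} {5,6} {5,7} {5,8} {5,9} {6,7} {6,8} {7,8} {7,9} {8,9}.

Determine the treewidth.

4

A width-4 tree decomposition is:
Bags: B1 = {2, 4, 5, 6, 7}  B2 = {2, 5, 6, 7, 8}  B3 = {0, 2, 5, 6, 7}  B4 = {1, 5, 6, 7, 8}  B5 = {1, 3, 5, 7, 8}  B6 = {1, 5, 7, 8, 9}
Tree: B1–B2, B1–B3, B2–B4, B4–B5, B5–B6
The largest bag has 5 vertices, giving width 4; this decomposition certifies tw(G) ≤ 4. Conversely, {1, 5, 7, 8, 9} is a clique of size 5, and the vertices of any clique must share a bag in every tree decomposition; so some bag has ≥ 5 vertices and tw(G) ≥ 4. Hence tw(G) = 4 exactly.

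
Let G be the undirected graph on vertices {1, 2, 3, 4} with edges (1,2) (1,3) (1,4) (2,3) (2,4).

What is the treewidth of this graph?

A width-2 tree decomposition is:
Bags: B1 = {1, 2, 3}  B2 = {1, 2, 4}
Tree: B1–B2
The largest bag has 3 vertices, giving width 2; this decomposition certifies tw(G) ≤ 2. Conversely, {1, 2, 3} is a clique of size 3, and the vertices of any clique must share a bag in every tree decomposition; so some bag has ≥ 3 vertices and tw(G) ≥ 2. Therefore the treewidth is 2.

2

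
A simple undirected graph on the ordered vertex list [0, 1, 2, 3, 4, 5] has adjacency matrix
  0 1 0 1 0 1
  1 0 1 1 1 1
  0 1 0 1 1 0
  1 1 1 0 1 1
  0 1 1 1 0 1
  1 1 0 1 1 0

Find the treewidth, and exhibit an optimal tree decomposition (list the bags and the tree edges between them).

Treewidth 3.
One such decomposition:
Bags: B1 = {1, 3, 4, 5}  B2 = {0, 1, 3, 5}  B3 = {1, 2, 3, 4}
Tree: B1–B2, B1–B3

The largest bag has 4 vertices, giving width 3; this decomposition certifies tw(G) ≤ 3. For the lower bound, the 4 vertices {0, 1, 3, 5} are pairwise adjacent, and any tree decomposition puts a clique entirely inside one bag — forcing width ≥ 3. Combining the bounds, tw(G) = 3.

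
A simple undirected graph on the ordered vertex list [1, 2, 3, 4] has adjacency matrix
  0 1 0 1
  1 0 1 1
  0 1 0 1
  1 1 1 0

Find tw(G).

2

A width-2 tree decomposition is:
Bags: B1 = {2, 3, 4}  B2 = {1, 2, 4}
Tree: B1–B2
Every bag has size at most 3, so the width is 3 − 1 = 2 and tw(G) ≤ 2. Conversely, {1, 2, 4} is a clique of size 3, and the vertices of any clique must share a bag in every tree decomposition; so some bag has ≥ 3 vertices and tw(G) ≥ 2. The upper and lower bounds meet at 2, so that is the treewidth.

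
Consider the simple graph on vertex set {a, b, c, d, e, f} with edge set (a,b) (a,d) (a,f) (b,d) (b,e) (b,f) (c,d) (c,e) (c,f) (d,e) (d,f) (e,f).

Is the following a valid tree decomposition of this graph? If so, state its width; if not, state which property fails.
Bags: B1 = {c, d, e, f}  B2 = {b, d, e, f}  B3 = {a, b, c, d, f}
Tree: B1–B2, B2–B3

No — bags containing vertex c are not connected in the tree.

A tree decomposition must satisfy three properties: every vertex lies in some bag; for every edge, both endpoints lie together in some bag; and for every vertex, the bags containing it form a connected subtree. Here bags containing vertex c are not connected in the tree, so the decomposition is invalid.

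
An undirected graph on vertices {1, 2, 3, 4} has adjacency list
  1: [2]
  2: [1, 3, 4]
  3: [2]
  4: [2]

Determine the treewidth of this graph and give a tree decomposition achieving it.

The largest bag has 2 vertices, giving width 1; this decomposition certifies tw(G) ≤ 1. G has an edge, so its treewidth is at least 1. Combining the bounds, tw(G) = 1.

Treewidth 1.
One such decomposition:
Bags: B1 = {1, 2}  B2 = {2, 3}  B3 = {2, 4}
Tree: B1–B2, B2–B3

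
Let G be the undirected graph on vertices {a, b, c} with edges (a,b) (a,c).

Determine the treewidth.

1

A width-1 tree decomposition is:
Bags: B1 = {a, b}  B2 = {a, c}
Tree: B1–B2
Every bag has size at most 2, so the width is 2 − 1 = 1 and tw(G) ≤ 1. Any graph with an edge has treewidth ≥ 1, and G has the edge a–b. Hence tw(G) = 1 exactly.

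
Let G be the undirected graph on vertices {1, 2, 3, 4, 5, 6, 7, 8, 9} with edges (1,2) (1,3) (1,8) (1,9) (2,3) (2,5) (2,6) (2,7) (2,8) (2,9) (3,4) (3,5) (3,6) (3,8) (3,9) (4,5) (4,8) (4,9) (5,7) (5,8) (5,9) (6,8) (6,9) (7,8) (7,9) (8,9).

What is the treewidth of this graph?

A width-4 tree decomposition is:
Bags: B1 = {2, 3, 5, 8, 9}  B2 = {1, 2, 3, 8, 9}  B3 = {2, 3, 6, 8, 9}  B4 = {3, 4, 5, 8, 9}  B5 = {2, 5, 7, 8, 9}
Tree: B1–B2, B2–B3, B1–B4, B1–B5
Every bag has size at most 5, so the width is 5 − 1 = 4 and tw(G) ≤ 4. For the lower bound, the 5 vertices {1, 2, 3, 8, 9} are pairwise adjacent, and any tree decomposition puts a clique entirely inside one bag — forcing width ≥ 4. The upper and lower bounds meet at 4, so that is the treewidth.

4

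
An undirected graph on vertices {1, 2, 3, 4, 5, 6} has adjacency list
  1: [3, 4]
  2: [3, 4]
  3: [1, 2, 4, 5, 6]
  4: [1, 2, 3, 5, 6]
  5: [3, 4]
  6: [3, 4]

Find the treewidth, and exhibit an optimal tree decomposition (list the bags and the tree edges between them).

The largest bag has 3 vertices, giving width 2; this decomposition certifies tw(G) ≤ 2. On the other hand G contains the 3-clique {1, 3, 4}. A clique must lie in a single bag of any decomposition, so no decomposition can have width below 2. Hence tw(G) = 2 exactly.

Treewidth 2.
One optimal decomposition is:
Bags: B1 = {1, 3, 4}  B2 = {2, 3, 4}  B3 = {3, 4, 6}  B4 = {3, 4, 5}
Tree: B1–B2, B2–B3, B2–B4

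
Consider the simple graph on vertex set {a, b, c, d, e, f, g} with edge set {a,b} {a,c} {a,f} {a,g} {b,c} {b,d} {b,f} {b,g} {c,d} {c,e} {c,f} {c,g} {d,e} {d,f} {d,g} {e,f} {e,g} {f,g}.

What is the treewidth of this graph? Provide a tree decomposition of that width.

Treewidth 4.
One optimal decomposition is:
Bags: B1 = {b, c, d, f, g}  B2 = {a, b, c, f, g}  B3 = {c, d, e, f, g}
Tree: B1–B2, B1–B3

The largest bag has 5 vertices, giving width 4; this decomposition certifies tw(G) ≤ 4. For the lower bound, the 5 vertices {c, d, e, f, g} are pairwise adjacent, and any tree decomposition puts a clique entirely inside one bag — forcing width ≥ 4. Hence tw(G) = 4 exactly.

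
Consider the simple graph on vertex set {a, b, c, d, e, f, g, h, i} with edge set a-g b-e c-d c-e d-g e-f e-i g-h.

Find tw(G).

A width-1 tree decomposition is:
Bags: B1 = {c, d}  B2 = {c, e}  B3 = {e, f}  B4 = {d, g}  B5 = {a, g}  B6 = {g, h}  B7 = {e, i}  B8 = {b, e}
Tree: B1–B2, B2–B3, B1–B4, B4–B5, B4–B6, B3–B7, B7–B8
The largest bag has 2 vertices, giving width 1; this decomposition certifies tw(G) ≤ 1. G has an edge, so its treewidth is at least 1. Hence tw(G) = 1 exactly.

1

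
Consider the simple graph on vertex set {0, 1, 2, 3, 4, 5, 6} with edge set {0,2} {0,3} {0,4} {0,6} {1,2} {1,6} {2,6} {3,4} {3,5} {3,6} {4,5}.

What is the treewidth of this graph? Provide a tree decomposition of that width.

Each bag holds 3 vertices, so the decomposition has width 2, which upper-bounds the treewidth. Conversely, {0, 2, 6} is a clique of size 3, and the vertices of any clique must share a bag in every tree decomposition; so some bag has ≥ 3 vertices and tw(G) ≥ 2. The upper and lower bounds meet at 2, so that is the treewidth.

Treewidth 2.
One such decomposition:
Bags: B1 = {0, 3, 6}  B2 = {0, 2, 6}  B3 = {0, 3, 4}  B4 = {3, 4, 5}  B5 = {1, 2, 6}
Tree: B1–B2, B1–B3, B3–B4, B2–B5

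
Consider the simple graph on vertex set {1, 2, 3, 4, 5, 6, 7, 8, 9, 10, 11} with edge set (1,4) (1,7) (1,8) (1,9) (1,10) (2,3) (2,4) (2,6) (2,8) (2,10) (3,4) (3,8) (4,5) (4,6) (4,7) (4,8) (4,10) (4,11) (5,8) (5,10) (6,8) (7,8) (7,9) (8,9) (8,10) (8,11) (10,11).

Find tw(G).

A width-3 tree decomposition is:
Bags: B1 = {2, 4, 8, 10}  B2 = {4, 5, 8, 10}  B3 = {1, 4, 8, 10}  B4 = {1, 4, 7, 8}  B5 = {2, 3, 4, 8}  B6 = {4, 8, 10, 11}  B7 = {1, 7, 8, 9}  B8 = {2, 4, 6, 8}
Tree: B1–B2, B2–B3, B3–B4, B1–B5, B2–B6, B4–B7, B1–B8
Each bag holds 4 vertices, so the decomposition has width 3, which upper-bounds the treewidth. For the lower bound, the 4 vertices {1, 7, 8, 9} are pairwise adjacent, and any tree decomposition puts a clique entirely inside one bag — forcing width ≥ 3. Hence tw(G) = 3 exactly.

3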